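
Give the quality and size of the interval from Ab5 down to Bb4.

minor seventh

Descending from Ab5 to Bb4 is the same interval as ascending Bb4 to Ab5.
B to A spans seven letter names (B-C-D-E-F-G-A): a seventh.
Bb4 to Ab5 is 10 semitones, a half step short of the major seventh (11), so this is minor.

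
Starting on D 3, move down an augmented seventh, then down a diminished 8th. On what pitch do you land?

An augmented seventh down from D3 is Ebb2.
A diminished octave down from Ebb2 is Eb1.

E flat 1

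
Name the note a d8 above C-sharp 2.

C 3

For an octave the letter name doesn't change: still C, an octave up.
A diminished octave spans 11 semitones, so from C#2 the target pitch is C3.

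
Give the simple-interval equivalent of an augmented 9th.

augmented 2nd

Each octave removed subtracts seven from the number: 9 − 7 = 2.
That makes an augmented ninth a compound augmented second — an octave plus an augmented second.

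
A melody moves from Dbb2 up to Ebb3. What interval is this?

major 9th

D to E spans two letter names (D-E), plus an octave: a ninth.
The major ninth spans 14 semitones, and Dbb2 to Ebb3 is exactly 14 semitones — so this is a major ninth.
(Equivalently, a compound major second: a major second plus an octave.)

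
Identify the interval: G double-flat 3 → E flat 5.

G to E spans six letter names (G-A-B-C-D-E), plus an octave, so the interval is some kind of thirteenth.
The major thirteenth is 21 semitones; here we have 22, one semitone wider: augmented.
(Equivalently, a compound augmented sixth: an augmented sixth plus an octave.)

augmented thirteenth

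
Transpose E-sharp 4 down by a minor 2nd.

The second takes the letter from E down to D.
Moving 1 semitone down from E#4 (the size of a minor second) reaches D##4.

D-double-sharp 4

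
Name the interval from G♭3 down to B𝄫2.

major sixth

Descending from Gb3 to Bbb2 is the same interval as ascending Bbb2 to Gb3.
B to G spans six letter names (B-C-D-E-F-G): a sixth.
Counting semitones, Bbb2→Gb3 is 9, which is the major sixth.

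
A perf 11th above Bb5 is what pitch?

Four letters up from B (plus an octave) reaches E.
Moving 17 semitones up from Bb5 (the size of a perfect eleventh) reaches Eb7.

Eb7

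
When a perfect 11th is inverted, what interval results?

perfect fifth

First reduce the compound perfect eleventh to its simple form, a perfect fourth.
Interval numbers invert to sum to nine: 4 + 5 = 9, so a fourth inverts to a fifth.
And perfect stays perfect under inversion, so we get a perfect fifth.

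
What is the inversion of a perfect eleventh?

P5

First reduce the compound perfect eleventh to its simple form, a perfect fourth.
Inverted interval numbers add to nine, so a fourth pairs with a fifth (4 + 5 = 9).
The quality also flips — perfect stays perfect — giving a perfect fifth.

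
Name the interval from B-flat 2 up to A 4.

major 14th

B to A spans seven letter names (B-C-D-E-F-G-A), plus an octave: a fourteenth.
The major fourteenth spans 23 semitones, and Bb2 to A4 is exactly 23 semitones — so this is a major fourteenth.
(Equivalently, a compound major seventh: a major seventh plus an octave.)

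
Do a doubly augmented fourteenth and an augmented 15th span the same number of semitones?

A doubly augmented fourteenth spans 25 semitones, and an augmented fifteenth also spans 25 semitones — they're enharmonic.

Yes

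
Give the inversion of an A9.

First reduce the compound augmented ninth to its simple form, an augmented second.
The rule of nine gives the new number: 9 − 2 = 7, so a second becomes a seventh.
And augmented becomes diminished under inversion, so we get a diminished seventh.

diminished 7th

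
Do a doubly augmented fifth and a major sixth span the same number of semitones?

Yes

Both span 9 semitones: a doubly augmented fifth and a major sixth are the same chromatic distance.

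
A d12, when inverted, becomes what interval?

A4

First reduce the compound diminished twelfth to its simple form, a diminished fifth.
The rule of nine gives the new number: 9 − 5 = 4, so a fifth becomes a fourth.
The quality also flips — diminished becomes augmented — giving an augmented fourth.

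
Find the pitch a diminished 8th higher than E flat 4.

The letter stays E (same as the start), shifted an octave up.
A diminished octave spans 11 semitones, so from Eb4 the target pitch is Ebb5.

E double-flat 5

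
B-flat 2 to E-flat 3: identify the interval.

perfect 4th

B to E spans four letter names (B-C-D-E): a fourth.
Counting semitones, Bb2→Eb3 is 5, which is the perfect fourth.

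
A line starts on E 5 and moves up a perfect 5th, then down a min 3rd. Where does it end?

E5 up a perfect fifth → B5 (7 semitones).
B5 down a minor third → G#5 (3 semitones).

G sharp 5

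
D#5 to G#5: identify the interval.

D to G spans four letter names (D-E-F-G), so the interval is some kind of fourth.
Counting semitones, D#5→G#5 is 5, which is the perfect fourth.

P4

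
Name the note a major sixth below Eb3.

Gb2

Counting six letter names down from E lands on G.
A major sixth is 9 semitones; 9 semitones down from Eb3 gives Gb2.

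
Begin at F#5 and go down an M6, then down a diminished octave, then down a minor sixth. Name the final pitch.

A major sixth down from F#5 is A4.
A diminished octave down from A4 is A#3.
Down a minor sixth from A#3: C##3 (8 semitones down).

C##3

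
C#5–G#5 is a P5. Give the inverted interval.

perfect fourth

Interval numbers invert to sum to nine: 5 + 4 = 9, so a fifth inverts to a fourth.
The quality also flips — perfect stays perfect — giving a perfect fourth.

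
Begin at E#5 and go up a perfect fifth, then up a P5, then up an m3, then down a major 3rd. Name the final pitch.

F#6

E#5 up a perfect fifth → B#5 (7 semitones).
Up a perfect fifth from B#5: F##6 (7 semitones up).
F##6 up a minor third → A#6 (3 semitones).
A major third down from A#6 is F#6.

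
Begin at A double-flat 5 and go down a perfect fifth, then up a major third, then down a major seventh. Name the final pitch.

G double-flat 4

Down a perfect fifth from Abb5: Dbb5 (7 semitones down).
Up a major third from Dbb5: Fb5 (4 semitones up).
Fb5 down a major seventh → Gbb4 (11 semitones).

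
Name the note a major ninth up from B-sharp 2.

C-double-sharp 4

Two letters up from B (plus an octave) reaches C.
A major ninth is 14 semitones; 14 semitones up from B#2 gives C##4.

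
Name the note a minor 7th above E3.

D4

The seventh takes the letter from E up to D.
A minor seventh is 10 semitones; 10 semitones up from E3 gives D4.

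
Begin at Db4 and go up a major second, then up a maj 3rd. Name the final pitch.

Up a major second from Db4: Eb4 (2 semitones up).
Eb4 up a major third → G4 (4 semitones).

G4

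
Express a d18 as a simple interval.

diminished fourth

Take out 2 octaves (14 from the number): 18 − 14 = 4.
So a diminished eighteenth is 2 octaves plus a diminished fourth. The quality is unchanged.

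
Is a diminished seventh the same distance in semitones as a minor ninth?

No

9 semitones (diminished seventh) vs 13 semitones (minor ninth): not equal.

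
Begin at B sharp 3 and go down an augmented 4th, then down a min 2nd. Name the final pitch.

E sharp 3

B#3 down an augmented fourth → F#3 (6 semitones).
Down a minor second from F#3: E#3 (1 semitone down).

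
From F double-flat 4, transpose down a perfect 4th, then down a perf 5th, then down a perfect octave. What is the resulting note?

F double-flat 2

Fbb4 down a perfect fourth → Cbb4 (5 semitones).
Down a perfect fifth from Cbb4: Fbb3 (7 semitones down).
A perfect octave down from Fbb3 is Fbb2.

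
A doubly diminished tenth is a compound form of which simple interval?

Subtracting seven from the interval number removes an octave: 10 − 7 = 3.
That makes a doubly diminished tenth a compound doubly diminished third — an octave plus a doubly diminished third.

dd3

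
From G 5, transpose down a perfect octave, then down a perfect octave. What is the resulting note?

G 3

G5 down a perfect octave → G4 (12 semitones).
A perfect octave down from G4 is G3.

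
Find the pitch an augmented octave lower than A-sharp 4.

An octave keeps the letter name A, an octave down from A.
Moving 13 semitones down from A#4 (the size of an augmented octave) reaches A3.

A 3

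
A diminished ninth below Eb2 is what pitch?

D#1

Two letters down from E (plus an octave) reaches D.
A diminished ninth is 12 semitones; 12 semitones down from Eb2 gives D#1.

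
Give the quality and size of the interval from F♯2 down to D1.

major tenth

Descending from F#2 to D1 is the same interval as ascending D1 to F#2.
D to F spans three letter names (D-E-F), plus an octave: a tenth.
Counting semitones, D1→F#2 is 16, which is the major tenth.
(Equivalently, a compound major third: a major third plus an octave.)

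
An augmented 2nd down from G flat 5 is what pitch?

F double-flat 5

Two letter names down from G: F.
An augmented second is 3 semitones; 3 semitones down from Gb5 gives Fbb5.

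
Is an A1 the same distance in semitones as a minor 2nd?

Yes

Both span 1 semitone: an augmented unison and a minor second are the same chromatic distance.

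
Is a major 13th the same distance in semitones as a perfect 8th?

A major thirteenth is 21 semitones but a perfect octave is 12 semitones — different sizes.

No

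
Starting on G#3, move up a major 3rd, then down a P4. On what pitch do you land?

F##3

A major third up from G#3 is B#3.
Down a perfect fourth from B#3: F##3 (5 semitones down).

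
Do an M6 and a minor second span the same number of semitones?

No

A major sixth spans 9 semitones; a minor second spans 1 semitone. They differ by 8.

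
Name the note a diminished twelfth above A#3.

E5

Five letters up from A (plus an octave) reaches E.
A diminished twelfth spans 18 semitones, so from A#3 the target pitch is E5.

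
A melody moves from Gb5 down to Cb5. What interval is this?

perfect fifth

Descending from Gb5 to Cb5 is the same interval as ascending Cb5 to Gb5.
C to G spans five letter names (C-D-E-F-G) — that makes it a fifth of some quality.
Cb5 to Gb5 is 7 semitones, matching the perfect fifth exactly, so the quality is perfect.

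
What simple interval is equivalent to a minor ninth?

Each octave removed subtracts seven from the number: 9 − 7 = 2.
That makes a minor ninth a compound minor second — an octave plus a minor second.

minor 2nd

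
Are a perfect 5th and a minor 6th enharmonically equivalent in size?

A perfect fifth spans 7 semitones; a minor sixth spans 8 semitones. They differ by 1.

No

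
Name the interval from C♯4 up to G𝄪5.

C to G spans five letter names (C-D-E-F-G), plus an octave — that makes it a twelfth of some quality.
The perfect twelfth is 19 semitones; here we have 20, one semitone wider: augmented.
(Equivalently, a compound augmented fifth: an augmented fifth plus an octave.)

augmented 12th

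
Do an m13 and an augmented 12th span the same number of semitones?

Both span 20 semitones: a minor thirteenth and an augmented twelfth are the same chromatic distance.

Yes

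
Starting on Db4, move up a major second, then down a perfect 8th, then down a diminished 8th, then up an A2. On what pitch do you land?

F##2

A major second up from Db4 is Eb4.
Eb4 down a perfect octave → Eb3 (12 semitones).
Eb3 down a diminished octave → E2 (11 semitones).
An augmented second up from E2 is F##2.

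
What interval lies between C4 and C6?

P15

C to C is the same letter name, plus 2 octaves: a fifteenth.
Counting semitones, C4→C6 is 24, which is the perfect fifteenth.
(Equivalently, a compound perfect octave: a perfect octave plus an octave.)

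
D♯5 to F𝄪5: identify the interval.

D to F spans three letter names (D-E-F), so the interval is some kind of third.
Counting semitones, D#5→F##5 is 4, which is the major third.

M3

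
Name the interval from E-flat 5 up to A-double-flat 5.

diminished fourth

E to A spans four letter names (E-F-G-A): a fourth.
A perfect fourth would be 5 semitones; Eb5 to Abb5 is 4, one semitone narrower, so the interval is diminished.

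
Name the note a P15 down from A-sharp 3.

For a fifteenth the letter name doesn't change: still A, two octaves down.
Moving 24 semitones down from A#3 (the size of a perfect fifteenth) reaches A#1.

A-sharp 1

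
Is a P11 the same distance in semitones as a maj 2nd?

No

A perfect eleventh is 17 semitones but a major second is 2 semitones — different sizes.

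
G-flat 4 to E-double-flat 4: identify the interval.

major 3rd

Descending from Gb4 to Ebb4 is the same interval as ascending Ebb4 to Gb4.
E to G spans three letter names (E-F-G) — that makes it a third of some quality.
Ebb4 to Gb4 is 4 semitones, matching the major third exactly, so the quality is major.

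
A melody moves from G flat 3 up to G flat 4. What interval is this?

perfect octave

G to G is the same letter name, plus an octave — that makes it an octave of some quality.
Counting semitones, Gb3→Gb4 is 12, which is the perfect octave.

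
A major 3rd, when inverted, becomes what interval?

Inverted interval numbers add to nine, so a third pairs with a sixth (3 + 6 = 9).
Quality inverts too: major becomes minor. That makes the inversion a minor sixth.

minor 6th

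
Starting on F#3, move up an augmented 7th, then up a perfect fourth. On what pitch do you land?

A##4

An augmented seventh up from F#3 is E##4.
E##4 up a perfect fourth → A##4 (5 semitones).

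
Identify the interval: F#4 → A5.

F to A spans three letter names (F-G-A), plus an octave: a tenth.
At 15 semitones, F#4→A5 falls one short of a major tenth: minor.
(Equivalently, a compound minor third: a minor third plus an octave.)

minor tenth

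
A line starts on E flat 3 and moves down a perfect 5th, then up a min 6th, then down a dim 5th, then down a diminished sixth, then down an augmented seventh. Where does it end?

E flat 1

Down a perfect fifth from Eb3: Ab2 (7 semitones down).
Ab2 up a minor sixth → Fb3 (8 semitones).
A diminished fifth down from Fb3 is Bb2.
Down a diminished sixth from Bb2: D#2 (7 semitones down).
D#2 down an augmented seventh → Eb1 (12 semitones).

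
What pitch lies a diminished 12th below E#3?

Counting five letter names plus an octave down from E lands on A.
A diminished twelfth spans 18 semitones, so from E#3 the target pitch is A##1.

A##1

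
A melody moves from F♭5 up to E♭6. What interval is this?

major seventh

F to E spans seven letter names (F-G-A-B-C-D-E) — that makes it a seventh of some quality.
The major seventh spans 11 semitones, and Fb5 to Eb6 is exactly 11 semitones — so this is a major seventh.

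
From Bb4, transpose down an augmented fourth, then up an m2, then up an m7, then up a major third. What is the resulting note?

Down an augmented fourth from Bb4: Fb4 (6 semitones down).
Up a minor second from Fb4: Gbb4 (1 semitone up).
Up a minor seventh from Gbb4: Fbb5 (10 semitones up).
A major third up from Fbb5 is Abb5.

Abb5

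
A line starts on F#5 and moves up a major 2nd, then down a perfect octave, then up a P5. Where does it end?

D#5

A major second up from F#5 is G#5.
G#5 down a perfect octave → G#4 (12 semitones).
G#4 up a perfect fifth → D#5 (7 semitones).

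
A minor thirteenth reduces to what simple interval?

m6

Subtracting seven from the interval number removes an octave: 13 − 7 = 6.
So a minor thirteenth is an octave plus a minor sixth. The quality is unchanged.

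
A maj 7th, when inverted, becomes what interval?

m2

Inverted interval numbers add to nine, so a seventh pairs with a second (7 + 2 = 9).
And major becomes minor under inversion, so we get a minor second.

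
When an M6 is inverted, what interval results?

The rule of nine gives the new number: 9 − 6 = 3, so a sixth becomes a third.
Quality inverts too: major becomes minor. That makes the inversion a minor third.

minor third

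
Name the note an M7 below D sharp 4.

E 3

Counting seven letter names down from D lands on E.
A major seventh is 11 semitones; 11 semitones down from D#4 gives E3.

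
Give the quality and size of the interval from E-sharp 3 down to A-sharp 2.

Descending from E#3 to A#2 is the same interval as ascending A#2 to E#3.
A to E spans five letter names (A-B-C-D-E), so the interval is some kind of fifth.
A#2 to E#3 is 7 semitones, matching the perfect fifth exactly, so the quality is perfect.

perfect fifth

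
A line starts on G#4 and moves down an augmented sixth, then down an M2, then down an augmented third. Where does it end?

G#4 down an augmented sixth → Bb3 (10 semitones).
A major second down from Bb3 is Ab3.
Ab3 down an augmented third → Fbb3 (5 semitones).

Fbb3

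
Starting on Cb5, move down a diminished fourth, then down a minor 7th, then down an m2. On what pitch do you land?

G#3

A diminished fourth down from Cb5 is G4.
A minor seventh down from G4 is A3.
A minor second down from A3 is G#3.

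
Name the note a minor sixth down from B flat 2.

D 2

Six letter names down from B: D.
A minor sixth spans 8 semitones, so from Bb2 the target pitch is D2.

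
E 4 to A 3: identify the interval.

perfect fifth

Descending from E4 to A3 is the same interval as ascending A3 to E4.
A to E spans five letter names (A-B-C-D-E) — that makes it a fifth of some quality.
Counting semitones, A3→E4 is 7, which is the perfect fifth.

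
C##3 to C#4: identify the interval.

C to C is the same letter name, plus an octave — that makes it an octave of some quality.
The perfect octave is 12 semitones; here we have 11, one semitone narrower: diminished.

diminished octave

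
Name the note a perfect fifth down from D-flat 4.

G-flat 3

Counting five letter names down from D lands on G.
Moving 7 semitones down from Db4 (the size of a perfect fifth) reaches Gb3.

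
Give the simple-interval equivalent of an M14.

major seventh

Each octave removed subtracts seven from the number: 14 − 7 = 7.
That makes a major fourteenth a compound major seventh — an octave plus a major seventh.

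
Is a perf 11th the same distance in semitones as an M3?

No

17 semitones (perfect eleventh) vs 4 semitones (major third): not equal.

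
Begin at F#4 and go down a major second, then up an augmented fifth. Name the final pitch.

Down a major second from F#4: E4 (2 semitones down).
An augmented fifth up from E4 is B#4.

B#4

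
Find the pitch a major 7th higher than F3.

Seven letter names up from F: E.
Moving 11 semitones up from F3 (the size of a major seventh) reaches E4.

E4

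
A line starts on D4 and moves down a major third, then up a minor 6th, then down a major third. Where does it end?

Ebb4

A major third down from D4 is Bb3.
Bb3 up a minor sixth → Gb4 (8 semitones).
A major third down from Gb4 is Ebb4.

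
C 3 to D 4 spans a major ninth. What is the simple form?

M2

Each octave removed subtracts seven from the number: 9 − 7 = 2.
So a major ninth is an octave plus a major second. The quality is unchanged.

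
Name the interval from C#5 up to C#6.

C to C is the same letter name, plus an octave, so the interval is some kind of octave.
C#5 to C#6 is 12 semitones, matching the perfect octave exactly, so the quality is perfect.

perfect 8th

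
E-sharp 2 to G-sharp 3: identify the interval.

E to G spans three letter names (E-F-G), plus an octave — that makes it a tenth of some quality.
At 15 semitones, E#2→G#3 falls one short of a major tenth: minor.
(Equivalently, a compound minor third: a minor third plus an octave.)

minor tenth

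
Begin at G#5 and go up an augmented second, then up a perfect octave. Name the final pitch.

An augmented second up from G#5 is A##5.
A perfect octave up from A##5 is A##6.

A##6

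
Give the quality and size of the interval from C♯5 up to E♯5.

major 3rd

C to E spans three letter names (C-D-E), so the interval is some kind of third.
Counting semitones, C#5→E#5 is 4, which is the major third.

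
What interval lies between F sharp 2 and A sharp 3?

major tenth

F to A spans three letter names (F-G-A), plus an octave: a tenth.
Counting semitones, F#2→A#3 is 16, which is the major tenth.
(Equivalently, a compound major third: a major third plus an octave.)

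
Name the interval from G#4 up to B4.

G to B spans three letter names (G-A-B), so the interval is some kind of third.
At 3 semitones, G#4→B4 falls one short of a major third: minor.

minor third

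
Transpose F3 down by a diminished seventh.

Seven letter names down from F: G.
A diminished seventh spans 9 semitones, so from F3 the target pitch is G#2.

G#2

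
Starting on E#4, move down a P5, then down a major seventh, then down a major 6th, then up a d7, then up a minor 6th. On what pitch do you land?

Down a perfect fifth from E#4: A#3 (7 semitones down).
A major seventh down from A#3 is B2.
Down a major sixth from B2: D2 (9 semitones down).
Up a diminished seventh from D2: Cb3 (9 semitones up).
Up a minor sixth from Cb3: Abb3 (8 semitones up).

Abb3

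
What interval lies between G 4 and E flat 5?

minor sixth

G to E spans six letter names (G-A-B-C-D-E) — that makes it a sixth of some quality.
A major sixth would be 9 semitones, but G4 to Eb5 is 8 — one semitone narrower, making it a minor sixth.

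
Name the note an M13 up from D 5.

B 6

Six letters up from D (plus an octave) reaches B.
A major thirteenth spans 21 semitones, so from D5 the target pitch is B6.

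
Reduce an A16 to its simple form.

A2

Subtracting seven from the interval number removes an octave: 16 − 14 = 2.
That makes an augmented sixteenth a compound augmented second — 2 octaves plus an augmented second.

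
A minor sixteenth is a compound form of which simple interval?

Subtracting seven from the interval number removes an octave: 16 − 14 = 2.
Quality carries through unchanged, so the simple form is a minor second.

minor 2nd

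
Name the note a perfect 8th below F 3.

F 2

An octave keeps the letter name F, an octave down from F.
A perfect octave is 12 semitones; 12 semitones down from F3 gives F2.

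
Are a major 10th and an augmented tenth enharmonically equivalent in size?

16 semitones (major tenth) vs 17 semitones (augmented tenth): not equal.

No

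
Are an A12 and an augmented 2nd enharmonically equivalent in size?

An augmented twelfth is 20 semitones but an augmented second is 3 semitones — different sizes.

No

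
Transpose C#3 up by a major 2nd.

The second takes the letter from C up to D.
Moving 2 semitones up from C#3 (the size of a major second) reaches D#3.

D#3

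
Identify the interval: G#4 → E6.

G to E spans six letter names (G-A-B-C-D-E), plus an octave, so the interval is some kind of thirteenth.
A major thirteenth would be 21 semitones, but G#4 to E6 is 20 — one semitone narrower, making it a minor thirteenth.
(Equivalently, a compound minor sixth: a minor sixth plus an octave.)

minor 13th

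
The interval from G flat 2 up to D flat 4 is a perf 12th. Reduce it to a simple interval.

Take out an octave (7 from the number): 12 − 7 = 5.
Quality carries through unchanged, so the simple form is a perfect fifth.

P5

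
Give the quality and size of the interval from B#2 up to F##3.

B to F spans five letter names (B-C-D-E-F), so the interval is some kind of fifth.
B#2 to F##3 is 7 semitones, matching the perfect fifth exactly, so the quality is perfect.

perfect fifth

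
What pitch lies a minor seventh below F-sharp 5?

G-sharp 4

Seven letter names down from F: G.
Moving 10 semitones down from F#5 (the size of a minor seventh) reaches G#4.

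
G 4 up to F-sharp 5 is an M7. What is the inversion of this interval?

Inverted interval numbers add to nine, so a seventh pairs with a second (7 + 2 = 9).
The quality also flips — major becomes minor — giving a minor second.

m2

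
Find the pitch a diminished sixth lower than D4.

The sixth takes the letter from D down to F.
A diminished sixth spans 7 semitones, so from D4 the target pitch is F##3.

F##3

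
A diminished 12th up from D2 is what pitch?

The twelfth's letter: D up five letter names plus an octave → A.
A diminished twelfth is 18 semitones; 18 semitones up from D2 gives Ab3.

Ab3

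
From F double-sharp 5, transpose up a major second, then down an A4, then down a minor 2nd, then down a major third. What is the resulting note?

A sharp 4

A major second up from F##5 is G##5.
An augmented fourth down from G##5 is D#5.
Down a minor second from D#5: C##5 (1 semitone down).
Down a major third from C##5: A#4 (4 semitones down).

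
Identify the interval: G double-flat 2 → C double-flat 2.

P5

Descending from Gbb2 to Cbb2 is the same interval as ascending Cbb2 to Gbb2.
C to G spans five letter names (C-D-E-F-G) — that makes it a fifth of some quality.
Counting semitones, Cbb2→Gbb2 is 7, which is the perfect fifth.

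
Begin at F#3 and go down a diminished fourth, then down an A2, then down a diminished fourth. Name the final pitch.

F##2

Down a diminished fourth from F#3: C##3 (4 semitones down).
Down an augmented second from C##3: B2 (3 semitones down).
B2 down a diminished fourth → F##2 (4 semitones).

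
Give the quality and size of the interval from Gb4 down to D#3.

doubly diminished 11th

Descending from Gb4 to D#3 is the same interval as ascending D#3 to Gb4.
D to G spans four letter names (D-E-F-G), plus an octave: an eleventh.
D#3 to Gb4 spans 15 semitones — two semitones narrower than the perfect eleventh (17) — giving a doubly diminished eleventh.
(Equivalently, a compound doubly diminished fourth: a doubly diminished fourth plus an octave.)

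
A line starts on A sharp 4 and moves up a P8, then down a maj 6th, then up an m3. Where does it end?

E 5

A perfect octave up from A#4 is A#5.
Down a major sixth from A#5: C#5 (9 semitones down).
C#5 up a minor third → E5 (3 semitones).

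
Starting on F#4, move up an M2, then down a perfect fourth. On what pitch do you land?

D#4

F#4 up a major second → G#4 (2 semitones).
Down a perfect fourth from G#4: D#4 (5 semitones down).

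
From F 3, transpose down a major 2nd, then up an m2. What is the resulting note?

F3 down a major second → Eb3 (2 semitones).
Eb3 up a minor second → Fb3 (1 semitone).

F flat 3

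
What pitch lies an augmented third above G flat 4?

Three letter names up from G: B.
An augmented third spans 5 semitones, so from Gb4 the target pitch is B4.

B 4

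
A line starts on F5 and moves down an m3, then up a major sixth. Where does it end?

B5

Down a minor third from F5: D5 (3 semitones down).
A major sixth up from D5 is B5.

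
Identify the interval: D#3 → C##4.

D to C spans seven letter names (D-E-F-G-A-B-C), so the interval is some kind of seventh.
Counting semitones, D#3→C##4 is 11, which is the major seventh.

major seventh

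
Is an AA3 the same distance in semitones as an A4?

A doubly augmented third = 6 semitones = an augmented fourth; enharmonically equal.

Yes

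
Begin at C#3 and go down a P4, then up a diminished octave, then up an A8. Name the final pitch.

G#4

C#3 down a perfect fourth → G#2 (5 semitones).
A diminished octave up from G#2 is G3.
An augmented octave up from G3 is G#4.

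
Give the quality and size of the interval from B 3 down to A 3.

major second

Descending from B3 to A3 is the same interval as ascending A3 to B3.
A to B spans two letter names (A-B): a second.
Counting semitones, A3→B3 is 2, which is the major second.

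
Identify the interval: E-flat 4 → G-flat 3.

Descending from Eb4 to Gb3 is the same interval as ascending Gb3 to Eb4.
G to E spans six letter names (G-A-B-C-D-E): a sixth.
The major sixth spans 9 semitones, and Gb3 to Eb4 is exactly 9 semitones — so this is a major sixth.

major 6th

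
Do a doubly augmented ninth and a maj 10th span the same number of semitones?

A doubly augmented ninth = 16 semitones = a major tenth; enharmonically equal.

Yes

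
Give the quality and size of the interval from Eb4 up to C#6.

augmented 13th

E to C spans six letter names (E-F-G-A-B-C), plus an octave: a thirteenth.
A major thirteenth would be 21 semitones; Eb4 to C#6 is 22, one semitone wider, so the interval is augmented.
(Equivalently, a compound augmented sixth: an augmented sixth plus an octave.)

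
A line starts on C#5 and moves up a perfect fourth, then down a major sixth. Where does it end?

A4

C#5 up a perfect fourth → F#5 (5 semitones).
A major sixth down from F#5 is A4.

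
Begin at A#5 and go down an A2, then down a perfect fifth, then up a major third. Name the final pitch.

A#5 down an augmented second → G5 (3 semitones).
Down a perfect fifth from G5: C5 (7 semitones down).
C5 up a major third → E5 (4 semitones).

E5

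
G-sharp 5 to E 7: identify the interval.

minor thirteenth

G to E spans six letter names (G-A-B-C-D-E), plus an octave: a thirteenth.
G#5 to E7 is 20 semitones, a half step short of the major thirteenth (21), so this is minor.
(Equivalently, a compound minor sixth: a minor sixth plus an octave.)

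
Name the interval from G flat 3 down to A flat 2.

m7

Descending from Gb3 to Ab2 is the same interval as ascending Ab2 to Gb3.
A to G spans seven letter names (A-B-C-D-E-F-G) — that makes it a seventh of some quality.
A major seventh would be 11 semitones, but Ab2 to Gb3 is 10 — one semitone narrower, making it a minor seventh.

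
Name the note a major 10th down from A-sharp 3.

F-sharp 2

The tenth's letter: A down three letter names plus an octave → F.
A major tenth spans 16 semitones, so from A#3 the target pitch is F#2.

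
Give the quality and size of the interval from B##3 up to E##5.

B to E spans four letter names (B-C-D-E), plus an octave — that makes it an eleventh of some quality.
Counting semitones, B##3→E##5 is 17, which is the perfect eleventh.
(Equivalently, a compound perfect fourth: a perfect fourth plus an octave.)

perfect 11th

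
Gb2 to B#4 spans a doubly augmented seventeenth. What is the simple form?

doubly augmented third

Each octave removed subtracts seven from the number: 17 − 14 = 3.
So a doubly augmented seventeenth is 2 octaves plus a doubly augmented third. The quality is unchanged.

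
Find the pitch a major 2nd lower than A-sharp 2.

G-sharp 2

Counting two letter names down from A lands on G.
Moving 2 semitones down from A#2 (the size of a major second) reaches G#2.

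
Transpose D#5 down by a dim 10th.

Three letters down from D (plus an octave) reaches B.
A diminished tenth spans 14 semitones, so from D#5 the target pitch is B##3.

B##3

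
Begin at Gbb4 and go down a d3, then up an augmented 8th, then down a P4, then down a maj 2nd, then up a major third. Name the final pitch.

C#5

Down a diminished third from Gbb4: Eb4 (2 semitones down).
An augmented octave up from Eb4 is E5.
A perfect fourth down from E5 is B4.
A major second down from B4 is A4.
Up a major third from A4: C#5 (4 semitones up).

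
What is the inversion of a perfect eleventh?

P5

First reduce the compound perfect eleventh to its simple form, a perfect fourth.
The rule of nine gives the new number: 9 − 4 = 5, so a fourth becomes a fifth.
Quality inverts too: perfect stays perfect. That makes the inversion a perfect fifth.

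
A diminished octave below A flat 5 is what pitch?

An octave keeps the letter name A, an octave down from A.
A diminished octave spans 11 semitones, so from Ab5 the target pitch is A4.

A 4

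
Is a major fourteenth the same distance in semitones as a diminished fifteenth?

Yes

Both span 23 semitones: a major fourteenth and a diminished fifteenth are the same chromatic distance.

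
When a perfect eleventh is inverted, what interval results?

perfect fifth

First reduce the compound perfect eleventh to its simple form, a perfect fourth.
Interval numbers invert to sum to nine: 4 + 5 = 9, so a fourth inverts to a fifth.
The quality also flips — perfect stays perfect — giving a perfect fifth.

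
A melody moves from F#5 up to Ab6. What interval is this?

F to A spans three letter names (F-G-A), plus an octave — that makes it a tenth of some quality.
F#5 to Ab6 spans 14 semitones — two semitones narrower than the major tenth (16) — giving a diminished tenth.
(Equivalently, a compound diminished third: a diminished third plus an octave.)

diminished tenth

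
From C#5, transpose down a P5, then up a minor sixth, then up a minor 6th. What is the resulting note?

C#5 down a perfect fifth → F#4 (7 semitones).
Up a minor sixth from F#4: D5 (8 semitones up).
A minor sixth up from D5 is Bb5.

Bb5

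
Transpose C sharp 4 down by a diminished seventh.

The seventh takes the letter from C down to D.
A diminished seventh is 9 semitones; 9 semitones down from C#4 gives D##3.

D double-sharp 3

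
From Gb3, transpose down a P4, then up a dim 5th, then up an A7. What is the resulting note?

A perfect fourth down from Gb3 is Db3.
Up a diminished fifth from Db3: Abb3 (6 semitones up).
Abb3 up an augmented seventh → G4 (12 semitones).

G4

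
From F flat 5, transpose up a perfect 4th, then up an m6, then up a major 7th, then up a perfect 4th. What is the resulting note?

Fb5 up a perfect fourth → Bbb5 (5 semitones).
Up a minor sixth from Bbb5: Gbb6 (8 semitones up).
Up a major seventh from Gbb6: Fb7 (11 semitones up).
A perfect fourth up from Fb7 is Bbb7.

B double-flat 7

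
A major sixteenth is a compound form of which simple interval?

Subtracting seven from the interval number removes an octave: 16 − 14 = 2.
That makes a major sixteenth a compound major second — 2 octaves plus a major second.

major second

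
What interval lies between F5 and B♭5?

F to B spans four letter names (F-G-A-B), so the interval is some kind of fourth.
F5 to Bb5 is 5 semitones, matching the perfect fourth exactly, so the quality is perfect.

perfect 4th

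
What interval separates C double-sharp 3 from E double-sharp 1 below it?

Descending from C##3 to E##1 is the same interval as ascending E##1 to C##3.
E to C spans six letter names (E-F-G-A-B-C), plus an octave, so the interval is some kind of thirteenth.
At 20 semitones, E##1→C##3 falls one short of a major thirteenth: minor.
(Equivalently, a compound minor sixth: a minor sixth plus an octave.)

minor 13th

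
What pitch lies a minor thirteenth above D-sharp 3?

B 4

Six letters up from D (plus an octave) reaches B.
A minor thirteenth spans 20 semitones, so from D#3 the target pitch is B4.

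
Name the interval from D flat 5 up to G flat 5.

perfect fourth

D to G spans four letter names (D-E-F-G), so the interval is some kind of fourth.
Db5 to Gb5 is 5 semitones, matching the perfect fourth exactly, so the quality is perfect.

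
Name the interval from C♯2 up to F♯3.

C to F spans four letter names (C-D-E-F), plus an octave — that makes it an eleventh of some quality.
Counting semitones, C#2→F#3 is 17, which is the perfect eleventh.
(Equivalently, a compound perfect fourth: a perfect fourth plus an octave.)

perfect 11th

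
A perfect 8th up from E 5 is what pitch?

The letter stays E (same as the start), shifted an octave up.
A perfect octave spans 12 semitones, so from E5 the target pitch is E6.

E 6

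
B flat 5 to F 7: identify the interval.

perfect twelfth

B to F spans five letter names (B-C-D-E-F), plus an octave — that makes it a twelfth of some quality.
Counting semitones, Bb5→F7 is 19, which is the perfect twelfth.
(Equivalently, a compound perfect fifth: a perfect fifth plus an octave.)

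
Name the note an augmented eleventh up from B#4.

Four letters up from B (plus an octave) reaches E.
An augmented eleventh spans 18 semitones, so from B#4 the target pitch is E##6.

E##6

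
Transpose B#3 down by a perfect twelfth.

E#2

Counting five letter names plus an octave down from B lands on E.
Moving 19 semitones down from B#3 (the size of a perfect twelfth) reaches E#2.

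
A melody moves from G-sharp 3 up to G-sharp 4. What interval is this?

perfect 8th

G to G is the same letter name, plus an octave: an octave.
The perfect octave spans 12 semitones, and G#3 to G#4 is exactly 12 semitones — so this is a perfect octave.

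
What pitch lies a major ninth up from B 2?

Two letters up from B (plus an octave) reaches C.
A major ninth spans 14 semitones, so from B2 the target pitch is C#4.

C sharp 4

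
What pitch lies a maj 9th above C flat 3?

D flat 4

Two letters up from C (plus an octave) reaches D.
Moving 14 semitones up from Cb3 (the size of a major ninth) reaches Db4.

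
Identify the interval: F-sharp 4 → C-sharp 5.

perfect fifth

F to C spans five letter names (F-G-A-B-C) — that makes it a fifth of some quality.
Counting semitones, F#4→C#5 is 7, which is the perfect fifth.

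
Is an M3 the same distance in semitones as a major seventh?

No

4 semitones (major third) vs 11 semitones (major seventh): not equal.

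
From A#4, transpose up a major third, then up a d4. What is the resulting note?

A#4 up a major third → C##5 (4 semitones).
A diminished fourth up from C##5 is F#5.

F#5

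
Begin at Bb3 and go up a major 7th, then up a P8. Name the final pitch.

A5

Up a major seventh from Bb3: A4 (11 semitones up).
A perfect octave up from A4 is A5.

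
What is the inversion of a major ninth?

First reduce the compound major ninth to its simple form, a major second.
Inverted interval numbers add to nine, so a second pairs with a seventh (2 + 7 = 9).
Quality inverts too: major becomes minor. That makes the inversion a minor seventh.

minor 7th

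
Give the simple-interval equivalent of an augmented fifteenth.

Each octave removed subtracts seven from the number: 15 − 7 = 8.
That makes an augmented fifteenth a compound augmented octave — an octave plus an augmented octave.

A8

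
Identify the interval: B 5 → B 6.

B to B is the same letter name, plus an octave, so the interval is some kind of octave.
Counting semitones, B5→B6 is 12, which is the perfect octave.

perfect octave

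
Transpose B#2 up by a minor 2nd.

Two letter names up from B: C.
A minor second spans 1 semitone, so from B#2 the target pitch is C#3.

C#3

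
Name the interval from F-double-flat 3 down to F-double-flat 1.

Descending from Fbb3 to Fbb1 is the same interval as ascending Fbb1 to Fbb3.
F to F is the same letter name, plus 2 octaves — that makes it a fifteenth of some quality.
The perfect fifteenth spans 24 semitones, and Fbb1 to Fbb3 is exactly 24 semitones — so this is a perfect fifteenth.
(Equivalently, a compound perfect octave: a perfect octave plus an octave.)

perfect fifteenth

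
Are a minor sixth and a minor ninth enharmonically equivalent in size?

A minor sixth spans 8 semitones; a minor ninth spans 13 semitones. They differ by 5.

No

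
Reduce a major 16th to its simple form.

M2

Take out 2 octaves (14 from the number): 16 − 14 = 2.
That makes a major sixteenth a compound major second — 2 octaves plus a major second.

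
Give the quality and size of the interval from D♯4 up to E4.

minor second

D to E spans two letter names (D-E) — that makes it a second of some quality.
A major second would be 2 semitones, but D#4 to E4 is 1 — one semitone narrower, making it a minor second.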